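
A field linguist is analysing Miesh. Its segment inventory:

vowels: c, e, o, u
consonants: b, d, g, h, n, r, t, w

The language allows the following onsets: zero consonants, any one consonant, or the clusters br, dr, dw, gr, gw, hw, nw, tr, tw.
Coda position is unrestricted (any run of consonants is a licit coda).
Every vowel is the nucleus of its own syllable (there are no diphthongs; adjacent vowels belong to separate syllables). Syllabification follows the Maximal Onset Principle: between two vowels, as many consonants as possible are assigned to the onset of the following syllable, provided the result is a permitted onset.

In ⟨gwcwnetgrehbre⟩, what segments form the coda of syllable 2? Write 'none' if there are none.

Nuclei (vowels): c, e, e, e → 4 syllables.
Between /c/ (V1) and /e/ (V2): /wn/; trying suffixes from longest down, /n/ is the first permitted one, so coda /w/ | onset /n/.
Between /e/ (V2) and /e/ (V3): cluster /tgr/ — the longest permitted-onset suffix is /gr/; onset = /gr/, preceding coda = /t/.
Between /e/ (V3) and /e/ (V4): /hbr/; trying suffixes from longest down, /br/ is the first permitted one, so coda /h/ | onset /br/.
Syllabification: gwcw.net.greh.bre.
Syllable 2 is /net/: onset /n/, nucleus /e/, coda /t/.

t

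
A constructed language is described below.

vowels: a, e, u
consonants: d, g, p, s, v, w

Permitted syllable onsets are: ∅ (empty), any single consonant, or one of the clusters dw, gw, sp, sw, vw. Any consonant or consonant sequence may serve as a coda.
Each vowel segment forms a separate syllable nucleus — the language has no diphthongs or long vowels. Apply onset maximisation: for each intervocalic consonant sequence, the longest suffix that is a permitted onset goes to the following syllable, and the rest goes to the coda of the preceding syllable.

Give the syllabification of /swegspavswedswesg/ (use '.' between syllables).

Vowels present: e, a, e, e; each is a nucleus, giving 4 syllables.
Between /e/ (V1) and /a/ (V2): /gsp/ splits as /g/ + /sp/ (/sp/ is the longest suffix that is a licit onset).
Between /a/ (V2) and /e/ (V3): /vsw/; trying suffixes from longest down, /sw/ is the first permitted one, so coda /v/ | onset /sw/.
Between /e/ (V3) and /e/ (V4): /dsw/ splits as /d/ + /sw/ (/sw/ is the longest suffix that is a licit onset).

sweg.spav.swed.swesg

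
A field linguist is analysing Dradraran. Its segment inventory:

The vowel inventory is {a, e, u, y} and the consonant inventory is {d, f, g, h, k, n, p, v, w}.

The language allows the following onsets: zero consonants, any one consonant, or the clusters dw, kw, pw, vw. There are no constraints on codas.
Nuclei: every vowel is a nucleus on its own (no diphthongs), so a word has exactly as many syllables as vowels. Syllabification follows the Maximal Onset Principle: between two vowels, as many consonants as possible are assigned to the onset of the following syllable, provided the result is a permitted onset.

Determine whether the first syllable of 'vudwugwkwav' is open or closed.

Nuclei (vowels): u, u, a → 3 syllables.
V1 /u/ – V2 /u/: /dw/ — entire cluster is a permitted onset → onset /dw/, coda ∅.
V2 /u/ – V3 /a/: /gwkw/ splits as /gw/ + /kw/ (/kw/ is the longest suffix that is a licit onset).
Putting it together: vu.dwugw.kwav.
Syllable 1 is /vu/; it ends in its nucleus with no coda, so it is open.

open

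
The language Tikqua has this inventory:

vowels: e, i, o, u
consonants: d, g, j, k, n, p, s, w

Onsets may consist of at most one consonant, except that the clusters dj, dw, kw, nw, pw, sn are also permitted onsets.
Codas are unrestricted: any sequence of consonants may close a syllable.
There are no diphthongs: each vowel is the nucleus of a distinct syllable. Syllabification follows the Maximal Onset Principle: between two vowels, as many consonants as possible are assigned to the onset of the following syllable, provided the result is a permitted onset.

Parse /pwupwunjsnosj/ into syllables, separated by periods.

pwu.pwunj.snosj

The vowels are u, u, o — 3 nuclei, so 3 syllables.
V1 /u/ – V2 /u/: /pw/ — entire cluster is a permitted onset → onset /pw/, coda ∅.
V2 /u/ – V3 /o/: /njsn/; trying suffixes from longest down, /sn/ is the first permitted one, so coda /nj/ | onset /sn/.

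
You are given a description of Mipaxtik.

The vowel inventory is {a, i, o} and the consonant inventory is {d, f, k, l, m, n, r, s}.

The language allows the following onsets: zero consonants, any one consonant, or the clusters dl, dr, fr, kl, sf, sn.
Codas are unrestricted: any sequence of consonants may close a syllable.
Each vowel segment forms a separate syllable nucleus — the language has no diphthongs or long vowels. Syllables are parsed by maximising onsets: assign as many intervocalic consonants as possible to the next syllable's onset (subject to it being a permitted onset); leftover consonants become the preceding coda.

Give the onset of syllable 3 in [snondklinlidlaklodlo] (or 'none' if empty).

l

The vowels are o, i, i, a, o, o — 6 nuclei, so 6 syllables.
σ1/σ2 boundary: /ndkl/; trying suffixes from longest down, /kl/ is the first permitted one, so coda /nd/ | onset /kl/.
σ2/σ3 boundary: /nl/; trying suffixes from longest down, /l/ is the first permitted one, so coda /n/ | onset /l/.
σ3/σ4 boundary: cluster /dl/ — /dl/ is itself a permitted onset, so the whole cluster goes right; preceding coda = ∅.
σ4/σ5 boundary: /kl/ is a licit onset in full, so it all attaches to the next syllable.
σ5/σ6 boundary: cluster /dl/ — /dl/ is itself a permitted onset, so the whole cluster goes right; preceding coda = ∅.
Syllabification: snond.klin.li.dla.klo.dlo.
Syllable 3 is /li/: onset /l/, nucleus /i/, coda ∅.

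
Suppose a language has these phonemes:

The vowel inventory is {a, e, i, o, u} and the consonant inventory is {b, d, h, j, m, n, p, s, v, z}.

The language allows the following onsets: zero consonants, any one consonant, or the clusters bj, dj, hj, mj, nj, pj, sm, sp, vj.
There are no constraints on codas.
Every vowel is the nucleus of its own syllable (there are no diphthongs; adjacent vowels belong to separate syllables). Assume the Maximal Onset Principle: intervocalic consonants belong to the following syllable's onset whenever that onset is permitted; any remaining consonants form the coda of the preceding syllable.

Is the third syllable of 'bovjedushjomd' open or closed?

closed

Vowels present: o, e, u, o; each is a nucleus, giving 4 syllables.
/o…e/ gap (V1→V2): cluster /vj/ — /vj/ is itself a permitted onset, so the whole cluster goes right; preceding coda = ∅.
/e…u/ gap (V2→V3): /d/ → onset of the next syllable (single consonants are always licit onsets).
/u…o/ gap (V3→V4): /shj/ splits as /s/ + /hj/ (/hj/ is the longest suffix that is a licit onset).
Result: bo.vje.dus.hjomd.
Syllable 3 is /dus/ with coda /s/, so it is closed.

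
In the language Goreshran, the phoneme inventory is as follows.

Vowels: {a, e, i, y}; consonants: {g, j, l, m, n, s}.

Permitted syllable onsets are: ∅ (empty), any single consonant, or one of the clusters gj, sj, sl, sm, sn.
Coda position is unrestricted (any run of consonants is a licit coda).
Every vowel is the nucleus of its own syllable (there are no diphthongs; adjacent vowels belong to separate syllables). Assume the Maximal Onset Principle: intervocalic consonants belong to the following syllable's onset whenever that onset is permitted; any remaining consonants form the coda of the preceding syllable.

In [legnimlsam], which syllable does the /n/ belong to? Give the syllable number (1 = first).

2

The vowels are e, i, a — 3 nuclei, so 3 syllables.
σ1/σ2 boundary: /gn/; trying suffixes from longest down, /n/ is the first permitted one, so coda /g/ | onset /n/.
σ2/σ3 boundary: /mls/ — longest licit onset from the right is /s/, leaving /ml/ as coda.
Result: leg.niml.sam.
The /n/ is in the onset of syllable 2 (/niml/).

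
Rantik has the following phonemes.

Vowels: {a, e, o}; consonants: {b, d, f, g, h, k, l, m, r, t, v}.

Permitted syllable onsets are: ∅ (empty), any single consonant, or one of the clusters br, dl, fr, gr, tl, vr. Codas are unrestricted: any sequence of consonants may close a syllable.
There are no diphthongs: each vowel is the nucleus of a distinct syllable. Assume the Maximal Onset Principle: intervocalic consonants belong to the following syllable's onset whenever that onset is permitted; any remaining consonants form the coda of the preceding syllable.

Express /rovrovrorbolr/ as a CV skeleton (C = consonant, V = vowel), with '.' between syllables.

CV.CCV.CCVC.CVCC

Nuclei (vowels): o, o, o, o → 4 syllables.
Between /o/ (V1) and /o/ (V2): /vr/ — entire cluster is a permitted onset → onset /vr/, coda ∅.
Between /o/ (V2) and /o/ (V3): cluster /vr/ — /vr/ is itself a permitted onset, so the whole cluster goes right; preceding coda = ∅.
Between /o/ (V3) and /o/ (V4): /rb/ — longest licit onset from the right is /b/, leaving /r/ as coda.
So the parse is ro.vro.vror.bolr.
Mapping each syllable to C/V: /ro/ → CV, /vro/ → CCV, /vror/ → CCVC, /bolr/ → CVCC.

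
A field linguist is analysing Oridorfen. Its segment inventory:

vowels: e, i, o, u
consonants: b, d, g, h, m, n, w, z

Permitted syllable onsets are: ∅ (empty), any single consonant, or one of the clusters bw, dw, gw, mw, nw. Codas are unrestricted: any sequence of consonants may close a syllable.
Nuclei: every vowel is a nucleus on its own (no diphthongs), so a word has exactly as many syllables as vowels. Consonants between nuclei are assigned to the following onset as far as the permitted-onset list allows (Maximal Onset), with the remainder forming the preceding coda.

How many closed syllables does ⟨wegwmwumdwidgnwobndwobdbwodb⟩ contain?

6

Vowels present: e, u, i, o, o, o; each is a nucleus, giving 6 syllables.
σ1/σ2 boundary: cluster /gwmw/ — the longest permitted-onset suffix is /mw/; onset = /mw/, preceding coda = /gw/.
σ2/σ3 boundary: /mdw/; trying suffixes from longest down, /dw/ is the first permitted one, so coda /m/ | onset /dw/.
σ3/σ4 boundary: cluster /dgnw/ — the longest permitted-onset suffix is /nw/; onset = /nw/, preceding coda = /dg/.
σ4/σ5 boundary: /bndw/ — longest licit onset from the right is /dw/, leaving /bn/ as coda.
σ5/σ6 boundary: /bdbw/; trying suffixes from longest down, /bw/ is the first permitted one, so coda /bd/ | onset /bw/.
Putting it together: wegw.mwum.dwidg.nwobn.dwobd.bwodb.
Classifying each syllable: /wegw/ (closed), /mwum/ (closed), /dwidg/ (closed), /nwobn/ (closed), /dwobd/ (closed), /bwodb/ (closed).
Closed syllables: 6.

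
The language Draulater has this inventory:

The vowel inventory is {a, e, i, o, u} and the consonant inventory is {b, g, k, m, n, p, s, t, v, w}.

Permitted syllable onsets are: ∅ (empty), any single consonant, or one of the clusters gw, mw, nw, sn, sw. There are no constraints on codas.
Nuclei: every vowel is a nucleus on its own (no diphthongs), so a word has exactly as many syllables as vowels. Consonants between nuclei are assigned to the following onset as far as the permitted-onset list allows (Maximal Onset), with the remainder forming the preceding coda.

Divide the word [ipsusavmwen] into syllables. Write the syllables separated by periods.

Nuclei (vowels): i, u, a, e → 4 syllables.
V1 /i/ – V2 /u/: /ps/; trying suffixes from longest down, /s/ is the first permitted one, so coda /p/ | onset /s/.
V2 /u/ – V3 /a/: /s/ is a single consonant, so it becomes the next onset.
V3 /a/ – V4 /e/: /vmw/ — longest licit onset from the right is /mw/, leaving /v/ as coda.

ip.su.sav.mwen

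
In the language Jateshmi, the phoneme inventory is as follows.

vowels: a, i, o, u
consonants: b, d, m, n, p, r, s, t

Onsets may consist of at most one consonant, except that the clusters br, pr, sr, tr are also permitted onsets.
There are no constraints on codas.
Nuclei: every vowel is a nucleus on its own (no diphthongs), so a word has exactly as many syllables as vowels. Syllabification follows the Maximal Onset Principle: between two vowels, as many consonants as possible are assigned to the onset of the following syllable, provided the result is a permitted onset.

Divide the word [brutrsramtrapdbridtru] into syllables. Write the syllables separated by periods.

brutr.sram.trapd.brid.tru

The vowels are u, a, a, i, u — 5 nuclei, so 5 syllables.
/u…a/ gap (V1→V2): /trsr/; trying suffixes from longest down, /sr/ is the first permitted one, so coda /tr/ | onset /sr/.
/a…a/ gap (V2→V3): /mtr/ splits as /m/ + /tr/ (/tr/ is the longest suffix that is a licit onset).
/a…i/ gap (V3→V4): /pdbr/ — longest licit onset from the right is /br/, leaving /pd/ as coda.
/i…u/ gap (V4→V5): cluster /dtr/ — the longest permitted-onset suffix is /tr/; onset = /tr/, preceding coda = /d/.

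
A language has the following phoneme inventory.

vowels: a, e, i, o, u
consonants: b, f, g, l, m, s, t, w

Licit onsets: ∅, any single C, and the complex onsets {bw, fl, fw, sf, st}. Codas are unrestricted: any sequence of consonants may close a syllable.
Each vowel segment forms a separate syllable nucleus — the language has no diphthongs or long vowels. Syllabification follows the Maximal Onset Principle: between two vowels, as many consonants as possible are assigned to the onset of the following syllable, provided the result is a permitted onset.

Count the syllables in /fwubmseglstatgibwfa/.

Vowels present: u, e, a, i, a; each is a nucleus, giving 5 syllables.

5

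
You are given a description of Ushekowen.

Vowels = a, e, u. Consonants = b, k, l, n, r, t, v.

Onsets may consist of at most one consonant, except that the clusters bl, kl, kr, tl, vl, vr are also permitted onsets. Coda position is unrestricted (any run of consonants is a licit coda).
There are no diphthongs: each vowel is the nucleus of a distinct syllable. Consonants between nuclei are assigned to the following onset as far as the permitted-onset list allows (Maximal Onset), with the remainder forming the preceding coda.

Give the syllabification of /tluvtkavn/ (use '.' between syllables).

Vowels present: u, a; each is a nucleus, giving 2 syllables.
Between /u/ (V1) and /a/ (V2): /vtk/ — longest licit onset from the right is /k/, leaving /vt/ as coda.

tluvt.kavn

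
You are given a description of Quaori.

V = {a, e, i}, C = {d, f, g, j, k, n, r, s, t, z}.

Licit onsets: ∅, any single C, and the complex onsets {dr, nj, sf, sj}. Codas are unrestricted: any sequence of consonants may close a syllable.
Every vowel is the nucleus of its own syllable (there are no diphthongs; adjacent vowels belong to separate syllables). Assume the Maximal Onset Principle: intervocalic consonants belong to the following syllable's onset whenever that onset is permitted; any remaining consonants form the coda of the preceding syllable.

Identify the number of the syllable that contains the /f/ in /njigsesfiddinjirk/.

3

Nuclei (vowels): i, e, i, i, i → 5 syllables.
/i…e/ gap (V1→V2): /gs/ splits as /g/ + /s/ (/s/ is the longest suffix that is a licit onset).
/e…i/ gap (V2→V3): cluster /sf/ — /sf/ is itself a permitted onset, so the whole cluster goes right; preceding coda = ∅.
/i…i/ gap (V3→V4): /dd/; trying suffixes from longest down, /d/ is the first permitted one, so coda /d/ | onset /d/.
/i…i/ gap (V4→V5): /nj/ — entire cluster is a permitted onset → onset /nj/, coda ∅.
Syllabification: njig.se.sfid.di.njirk.
The /f/ is in the onset of syllable 3 (/sfid/).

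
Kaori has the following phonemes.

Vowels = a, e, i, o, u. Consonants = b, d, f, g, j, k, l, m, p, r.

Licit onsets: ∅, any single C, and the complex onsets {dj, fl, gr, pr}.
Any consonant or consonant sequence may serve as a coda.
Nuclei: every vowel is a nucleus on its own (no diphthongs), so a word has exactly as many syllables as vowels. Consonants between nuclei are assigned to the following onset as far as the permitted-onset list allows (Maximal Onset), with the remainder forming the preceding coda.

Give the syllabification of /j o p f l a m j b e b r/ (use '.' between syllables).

jop.flamj.bebr

Nuclei (vowels): o, a, e → 3 syllables.
σ1/σ2 boundary: /pfl/ splits as /p/ + /fl/ (/fl/ is the longest suffix that is a licit onset).
σ2/σ3 boundary: cluster /mjb/ — the longest permitted-onset suffix is /b/; onset = /b/, preceding coda = /mj/.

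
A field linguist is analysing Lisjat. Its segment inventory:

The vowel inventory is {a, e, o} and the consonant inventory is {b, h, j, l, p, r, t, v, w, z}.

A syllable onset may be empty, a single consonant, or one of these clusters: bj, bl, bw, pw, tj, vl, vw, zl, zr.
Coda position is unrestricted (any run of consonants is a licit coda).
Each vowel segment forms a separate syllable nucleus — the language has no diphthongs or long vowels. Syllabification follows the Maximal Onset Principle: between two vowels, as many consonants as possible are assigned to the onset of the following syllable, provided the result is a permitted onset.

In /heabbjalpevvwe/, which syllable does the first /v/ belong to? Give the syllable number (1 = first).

4

The vowels are e, a, a, e, e — 5 nuclei, so 5 syllables.
σ1/σ2 boundary: hiatus — the boundary sits between the two vowels.
σ2/σ3 boundary: cluster /bbj/ — the longest permitted-onset suffix is /bj/; onset = /bj/, preceding coda = /b/.
σ3/σ4 boundary: cluster /lp/ — the longest permitted-onset suffix is /p/; onset = /p/, preceding coda = /l/.
σ4/σ5 boundary: cluster /vvw/ — the longest permitted-onset suffix is /vw/; onset = /vw/, preceding coda = /v/.
So the parse is he.ab.bjal.pev.vwe.
The first /v/ is in the coda of syllable 4 (/pev/).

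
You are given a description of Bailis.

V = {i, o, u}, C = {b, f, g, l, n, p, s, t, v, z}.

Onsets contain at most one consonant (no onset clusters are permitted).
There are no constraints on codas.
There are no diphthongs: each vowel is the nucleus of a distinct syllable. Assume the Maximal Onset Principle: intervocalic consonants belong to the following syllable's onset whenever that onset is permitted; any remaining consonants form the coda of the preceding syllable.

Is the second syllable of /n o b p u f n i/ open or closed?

closed

The vowels are o, u, i — 3 nuclei, so 3 syllables.
Between /o/ (V1) and /u/ (V2): /bp/ — longest licit onset from the right is /p/, leaving /b/ as coda.
Between /u/ (V2) and /i/ (V3): /fn/ — longest licit onset from the right is /n/, leaving /f/ as coda.
Syllabification: nob.puf.ni.
Syllable 2 is /puf/ with coda /f/, so it is closed.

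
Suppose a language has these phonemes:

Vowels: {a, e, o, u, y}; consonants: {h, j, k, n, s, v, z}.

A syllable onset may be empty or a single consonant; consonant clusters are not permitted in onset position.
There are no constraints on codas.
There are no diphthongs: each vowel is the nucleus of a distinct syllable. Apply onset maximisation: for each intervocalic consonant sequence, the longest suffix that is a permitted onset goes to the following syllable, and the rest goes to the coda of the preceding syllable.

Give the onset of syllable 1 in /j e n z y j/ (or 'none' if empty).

j

The vowels are e, y — 2 nuclei, so 2 syllables.
V1 /e/ – V2 /y/: /nz/; trying suffixes from longest down, /z/ is the first permitted one, so coda /n/ | onset /z/.
Result: jen.zyj.
Syllable 1 is /jen/: onset /j/, nucleus /e/, coda /n/.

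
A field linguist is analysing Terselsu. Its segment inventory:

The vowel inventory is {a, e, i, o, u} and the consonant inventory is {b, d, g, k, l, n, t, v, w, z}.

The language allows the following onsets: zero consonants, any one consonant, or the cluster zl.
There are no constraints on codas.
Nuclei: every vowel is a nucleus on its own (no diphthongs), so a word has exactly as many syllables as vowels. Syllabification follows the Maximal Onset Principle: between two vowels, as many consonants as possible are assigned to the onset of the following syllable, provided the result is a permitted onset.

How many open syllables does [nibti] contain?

1

Vowels present: i, i; each is a nucleus, giving 2 syllables.
σ1/σ2 boundary: /bt/ splits as /b/ + /t/ (/t/ is the longest suffix that is a licit onset).
Result: nib.ti.
Classifying each syllable: /nib/ (closed), /ti/ (open).
Open syllables: 1.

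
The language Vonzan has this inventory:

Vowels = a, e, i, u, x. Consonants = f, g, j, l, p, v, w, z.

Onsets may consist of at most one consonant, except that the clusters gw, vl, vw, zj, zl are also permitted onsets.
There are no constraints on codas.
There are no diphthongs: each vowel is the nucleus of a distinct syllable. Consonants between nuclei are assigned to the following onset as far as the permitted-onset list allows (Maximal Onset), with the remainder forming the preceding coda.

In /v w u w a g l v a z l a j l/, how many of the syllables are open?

Vowels present: u, a, a, a; each is a nucleus, giving 4 syllables.
Between /u/ (V1) and /a/ (V2): /w/ is a single consonant, so it becomes the next onset.
Between /a/ (V2) and /a/ (V3): cluster /glv/ — the longest permitted-onset suffix is /v/; onset = /v/, preceding coda = /gl/.
Between /a/ (V3) and /a/ (V4): /zl/ is a licit onset in full, so it all attaches to the next syllable.
So the parse is vwu.wagl.va.zlajl.
Classifying each syllable: /vwu/ (open), /wagl/ (closed), /va/ (open), /zlajl/ (closed).
Open syllables: 2.

2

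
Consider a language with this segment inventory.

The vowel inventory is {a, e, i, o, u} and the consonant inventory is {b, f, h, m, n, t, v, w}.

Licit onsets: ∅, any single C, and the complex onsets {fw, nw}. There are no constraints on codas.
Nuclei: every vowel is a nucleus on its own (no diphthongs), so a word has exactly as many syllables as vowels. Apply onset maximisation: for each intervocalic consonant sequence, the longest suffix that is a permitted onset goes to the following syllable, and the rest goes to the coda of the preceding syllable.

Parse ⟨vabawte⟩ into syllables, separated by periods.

Vowels present: a, a, e; each is a nucleus, giving 3 syllables.
Between /a/ (V1) and /a/ (V2): /b/ → onset of the next syllable (single consonants are always licit onsets).
Between /a/ (V2) and /e/ (V3): cluster /wt/ — the longest permitted-onset suffix is /t/; onset = /t/, preceding coda = /w/.

va.baw.te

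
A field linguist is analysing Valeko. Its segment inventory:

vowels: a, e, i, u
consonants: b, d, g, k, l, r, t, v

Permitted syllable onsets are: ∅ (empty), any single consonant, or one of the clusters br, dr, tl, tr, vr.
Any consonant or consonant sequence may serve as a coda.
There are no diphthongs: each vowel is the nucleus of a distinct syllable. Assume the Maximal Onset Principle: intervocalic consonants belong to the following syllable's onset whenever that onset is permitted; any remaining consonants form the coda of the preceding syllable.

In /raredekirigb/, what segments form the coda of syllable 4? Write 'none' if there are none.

none

The vowels are a, e, e, i, i — 5 nuclei, so 5 syllables.
V1 /a/ – V2 /e/: /r/ is a single consonant, so it becomes the next onset.
V2 /e/ – V3 /e/: /d/ is a single consonant, so it becomes the next onset.
V3 /e/ – V4 /i/: /k/ is a single consonant, so it becomes the next onset.
V4 /i/ – V5 /i/: /r/ → onset of the next syllable (single consonants are always licit onsets).
So the parse is ra.re.de.ki.rigb.
Syllable 4 is /ki/: onset /k/, nucleus /i/, coda ∅.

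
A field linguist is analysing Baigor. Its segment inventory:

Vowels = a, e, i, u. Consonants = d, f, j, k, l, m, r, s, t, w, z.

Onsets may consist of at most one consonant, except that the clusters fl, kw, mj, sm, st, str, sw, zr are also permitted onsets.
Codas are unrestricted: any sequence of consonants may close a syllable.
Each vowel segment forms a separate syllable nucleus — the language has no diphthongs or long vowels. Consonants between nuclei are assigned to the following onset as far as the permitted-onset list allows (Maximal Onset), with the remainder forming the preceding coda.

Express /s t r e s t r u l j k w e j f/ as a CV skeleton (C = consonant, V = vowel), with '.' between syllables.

CCCV.CCCVCC.CCVCC

Vowels present: e, u, e; each is a nucleus, giving 3 syllables.
V1 /e/ – V2 /u/: /str/ — entire cluster is a permitted onset → onset /str/, coda ∅.
V2 /u/ – V3 /e/: cluster /ljkw/ — the longest permitted-onset suffix is /kw/; onset = /kw/, preceding coda = /lj/.
Result: stre.strulj.kwejf.
Mapping each syllable to C/V: /stre/ → CCCV, /strulj/ → CCCVCC, /kwejf/ → CCVCC.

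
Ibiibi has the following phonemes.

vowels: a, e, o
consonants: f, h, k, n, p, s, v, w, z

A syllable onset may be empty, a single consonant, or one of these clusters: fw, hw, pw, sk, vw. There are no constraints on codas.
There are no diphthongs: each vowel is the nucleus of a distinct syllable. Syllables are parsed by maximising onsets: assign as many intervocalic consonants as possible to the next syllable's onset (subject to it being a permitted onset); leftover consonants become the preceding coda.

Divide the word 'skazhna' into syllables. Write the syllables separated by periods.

skazh.na

The vowels are a, a — 2 nuclei, so 2 syllables.
σ1/σ2 boundary: /zhn/ splits as /zh/ + /n/ (/n/ is the longest suffix that is a licit onset).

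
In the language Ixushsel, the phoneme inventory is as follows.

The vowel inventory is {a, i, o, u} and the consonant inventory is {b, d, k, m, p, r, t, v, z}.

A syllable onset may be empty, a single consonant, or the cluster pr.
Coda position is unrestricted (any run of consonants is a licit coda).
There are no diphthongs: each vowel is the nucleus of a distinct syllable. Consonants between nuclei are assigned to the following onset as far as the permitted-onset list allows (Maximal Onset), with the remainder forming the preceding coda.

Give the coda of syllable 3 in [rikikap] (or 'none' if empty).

The vowels are i, i, a — 3 nuclei, so 3 syllables.
/i…i/ gap (V1→V2): just /k/ — single C goes to the following onset.
/i…a/ gap (V2→V3): /k/ is a single consonant, so it becomes the next onset.
Putting it together: ri.ki.kap.
Syllable 3 is /kap/: onset /k/, nucleus /a/, coda /p/.

p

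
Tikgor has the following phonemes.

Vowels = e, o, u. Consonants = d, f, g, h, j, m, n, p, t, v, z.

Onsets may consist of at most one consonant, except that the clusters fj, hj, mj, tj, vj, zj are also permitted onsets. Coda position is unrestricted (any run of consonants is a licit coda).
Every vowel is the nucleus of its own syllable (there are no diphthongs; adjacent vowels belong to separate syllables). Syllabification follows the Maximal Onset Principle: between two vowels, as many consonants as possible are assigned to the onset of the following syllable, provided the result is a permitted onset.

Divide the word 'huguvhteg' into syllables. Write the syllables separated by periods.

Nuclei (vowels): u, u, e → 3 syllables.
/u…u/ gap (V1→V2): /g/ is a single consonant, so it becomes the next onset.
/u…e/ gap (V2→V3): /vht/; trying suffixes from longest down, /t/ is the first permitted one, so coda /vh/ | onset /t/.

hu.guvh.teg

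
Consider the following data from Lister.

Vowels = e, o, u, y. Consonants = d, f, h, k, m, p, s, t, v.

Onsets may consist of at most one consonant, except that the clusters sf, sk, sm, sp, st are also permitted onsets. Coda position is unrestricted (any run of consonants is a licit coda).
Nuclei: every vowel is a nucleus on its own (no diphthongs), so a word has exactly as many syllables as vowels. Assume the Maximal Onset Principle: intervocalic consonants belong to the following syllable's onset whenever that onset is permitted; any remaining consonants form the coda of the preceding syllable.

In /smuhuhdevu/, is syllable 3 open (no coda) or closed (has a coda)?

open

Vowels present: u, u, e, u; each is a nucleus, giving 4 syllables.
σ1/σ2 boundary: /h/ is a single consonant, so it becomes the next onset.
σ2/σ3 boundary: cluster /hd/ — the longest permitted-onset suffix is /d/; onset = /d/, preceding coda = /h/.
σ3/σ4 boundary: just /v/ — single C goes to the following onset.
Result: smu.huh.de.vu.
Syllable 3 is /de/; it ends in its nucleus with no coda, so it is open.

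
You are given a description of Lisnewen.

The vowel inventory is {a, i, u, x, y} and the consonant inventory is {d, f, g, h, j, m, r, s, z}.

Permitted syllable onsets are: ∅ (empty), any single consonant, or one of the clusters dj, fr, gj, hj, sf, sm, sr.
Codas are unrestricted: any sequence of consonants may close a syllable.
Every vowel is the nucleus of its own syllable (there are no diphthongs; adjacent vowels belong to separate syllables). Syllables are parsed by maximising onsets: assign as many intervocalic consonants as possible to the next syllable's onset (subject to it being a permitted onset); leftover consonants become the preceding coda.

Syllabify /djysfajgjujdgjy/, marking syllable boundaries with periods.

Vowels present: y, a, u, y; each is a nucleus, giving 4 syllables.
/y…a/ gap (V1→V2): cluster /sf/ — /sf/ is itself a permitted onset, so the whole cluster goes right; preceding coda = ∅.
/a…u/ gap (V2→V3): /jgj/; trying suffixes from longest down, /gj/ is the first permitted one, so coda /j/ | onset /gj/.
/u…y/ gap (V3→V4): /jdgj/; trying suffixes from longest down, /gj/ is the first permitted one, so coda /jd/ | onset /gj/.

djy.sfaj.gjujd.gjy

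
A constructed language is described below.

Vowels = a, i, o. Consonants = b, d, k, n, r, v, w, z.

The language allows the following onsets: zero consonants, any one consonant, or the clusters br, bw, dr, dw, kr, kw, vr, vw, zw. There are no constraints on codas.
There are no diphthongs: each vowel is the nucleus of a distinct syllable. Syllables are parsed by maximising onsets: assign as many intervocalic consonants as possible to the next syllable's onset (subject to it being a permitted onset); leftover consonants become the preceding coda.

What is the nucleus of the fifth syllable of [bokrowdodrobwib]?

i

The vowels are o, o, o, o, i — 5 nuclei, so 5 syllables.
The fifth nucleus (vowel 5 from the left) is /i/.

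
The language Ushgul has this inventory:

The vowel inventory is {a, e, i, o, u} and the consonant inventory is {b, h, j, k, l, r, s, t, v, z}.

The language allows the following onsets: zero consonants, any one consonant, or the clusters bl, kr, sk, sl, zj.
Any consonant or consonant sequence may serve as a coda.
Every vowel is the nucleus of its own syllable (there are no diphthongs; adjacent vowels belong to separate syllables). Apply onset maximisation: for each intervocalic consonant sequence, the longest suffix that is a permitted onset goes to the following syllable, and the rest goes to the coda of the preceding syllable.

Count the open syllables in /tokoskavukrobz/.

4

The vowels are o, o, a, u, o — 5 nuclei, so 5 syllables.
V1 /o/ – V2 /o/: /k/ → onset of the next syllable (single consonants are always licit onsets).
V2 /o/ – V3 /a/: cluster /sk/ — /sk/ is itself a permitted onset, so the whole cluster goes right; preceding coda = ∅.
V3 /a/ – V4 /u/: /v/ is a single consonant, so it becomes the next onset.
V4 /u/ – V5 /o/: /kr/ — entire cluster is a permitted onset → onset /kr/, coda ∅.
Result: to.ko.ska.vu.krobz.
Classifying each syllable: /to/ (open), /ko/ (open), /ska/ (open), /vu/ (open), /krobz/ (closed).
Open syllables: 4.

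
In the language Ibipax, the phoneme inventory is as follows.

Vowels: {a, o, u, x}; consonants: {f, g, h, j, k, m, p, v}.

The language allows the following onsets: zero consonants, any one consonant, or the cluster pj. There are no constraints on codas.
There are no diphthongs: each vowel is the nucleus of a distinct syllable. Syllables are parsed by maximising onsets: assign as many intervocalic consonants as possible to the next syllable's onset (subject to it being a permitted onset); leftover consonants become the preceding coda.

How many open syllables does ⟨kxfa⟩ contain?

2

The vowels are x, a — 2 nuclei, so 2 syllables.
/x…a/ gap (V1→V2): just /f/ — single C goes to the following onset.
Result: kx.fa.
Classifying each syllable: /kx/ (open), /fa/ (open).
Open syllables: 2.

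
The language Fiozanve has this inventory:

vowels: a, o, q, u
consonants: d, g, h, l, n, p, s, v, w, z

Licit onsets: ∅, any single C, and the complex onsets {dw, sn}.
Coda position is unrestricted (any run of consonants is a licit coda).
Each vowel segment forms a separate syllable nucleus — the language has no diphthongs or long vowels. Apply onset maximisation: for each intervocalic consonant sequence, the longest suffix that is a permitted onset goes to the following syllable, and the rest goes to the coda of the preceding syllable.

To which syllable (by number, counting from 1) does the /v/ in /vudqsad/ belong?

1

The vowels are u, q, a — 3 nuclei, so 3 syllables.
Between /u/ (V1) and /q/ (V2): /d/ → onset of the next syllable (single consonants are always licit onsets).
Between /q/ (V2) and /a/ (V3): just /s/ — single C goes to the following onset.
So the parse is vu.dq.sad.
The /v/ is in the onset of syllable 1 (/vu/).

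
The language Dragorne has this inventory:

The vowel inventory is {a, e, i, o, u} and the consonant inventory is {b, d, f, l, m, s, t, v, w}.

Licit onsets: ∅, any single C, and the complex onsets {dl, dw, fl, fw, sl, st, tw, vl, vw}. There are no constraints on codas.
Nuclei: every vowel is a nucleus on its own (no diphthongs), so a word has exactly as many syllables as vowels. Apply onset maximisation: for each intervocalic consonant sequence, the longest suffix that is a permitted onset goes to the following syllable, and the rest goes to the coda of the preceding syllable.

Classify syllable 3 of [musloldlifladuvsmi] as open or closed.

Nuclei (vowels): u, o, i, a, u, i → 6 syllables.
V1 /u/ – V2 /o/: /sl/ — entire cluster is a permitted onset → onset /sl/, coda ∅.
V2 /o/ – V3 /i/: /ldl/ splits as /l/ + /dl/ (/dl/ is the longest suffix that is a licit onset).
V3 /i/ – V4 /a/: /fl/ is a licit onset in full, so it all attaches to the next syllable.
V4 /a/ – V5 /u/: /d/ is a single consonant, so it becomes the next onset.
V5 /u/ – V6 /i/: /vsm/; trying suffixes from longest down, /m/ is the first permitted one, so coda /vs/ | onset /m/.
Putting it together: mu.slol.dli.fla.duvs.mi.
Syllable 3 is /dli/; it ends in its nucleus with no coda, so it is open.

open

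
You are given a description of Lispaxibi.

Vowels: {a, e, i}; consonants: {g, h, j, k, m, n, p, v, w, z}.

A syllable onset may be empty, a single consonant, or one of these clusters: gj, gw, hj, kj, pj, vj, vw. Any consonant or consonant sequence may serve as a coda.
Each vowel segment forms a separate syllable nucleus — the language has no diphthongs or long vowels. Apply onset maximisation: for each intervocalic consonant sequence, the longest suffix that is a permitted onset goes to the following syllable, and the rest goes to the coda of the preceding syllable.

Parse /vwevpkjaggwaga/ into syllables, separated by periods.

vwevp.kjag.gwa.ga

Nuclei (vowels): e, a, a, a → 4 syllables.
σ1/σ2 boundary: cluster /vpkj/ — the longest permitted-onset suffix is /kj/; onset = /kj/, preceding coda = /vp/.
σ2/σ3 boundary: /ggw/; trying suffixes from longest down, /gw/ is the first permitted one, so coda /g/ | onset /gw/.
σ3/σ4 boundary: /g/ → onset of the next syllable (single consonants are always licit onsets).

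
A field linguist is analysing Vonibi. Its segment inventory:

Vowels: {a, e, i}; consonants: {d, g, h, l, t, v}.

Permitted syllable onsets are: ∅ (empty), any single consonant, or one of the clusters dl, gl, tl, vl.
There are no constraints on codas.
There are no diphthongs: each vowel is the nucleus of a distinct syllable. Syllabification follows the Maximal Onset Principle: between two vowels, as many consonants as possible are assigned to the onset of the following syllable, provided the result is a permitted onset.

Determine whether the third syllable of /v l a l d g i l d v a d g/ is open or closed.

Vowels present: a, i, a; each is a nucleus, giving 3 syllables.
/a…i/ gap (V1→V2): /ldg/ splits as /ld/ + /g/ (/g/ is the longest suffix that is a licit onset).
/i…a/ gap (V2→V3): cluster /ldv/ — the longest permitted-onset suffix is /v/; onset = /v/, preceding coda = /ld/.
Putting it together: vlald.gild.vadg.
Syllable 3 is /vadg/ with coda /dg/, so it is closed.

closed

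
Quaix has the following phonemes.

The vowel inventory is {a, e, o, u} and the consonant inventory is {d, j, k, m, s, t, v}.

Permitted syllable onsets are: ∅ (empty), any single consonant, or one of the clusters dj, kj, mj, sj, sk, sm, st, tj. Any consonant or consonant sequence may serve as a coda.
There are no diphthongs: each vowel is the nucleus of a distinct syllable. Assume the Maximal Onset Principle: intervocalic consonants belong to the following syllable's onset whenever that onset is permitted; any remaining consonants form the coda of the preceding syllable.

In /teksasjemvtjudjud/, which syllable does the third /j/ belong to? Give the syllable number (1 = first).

5

Vowels present: e, a, e, u, u; each is a nucleus, giving 5 syllables.
Between /e/ (V1) and /a/ (V2): /ks/ splits as /k/ + /s/ (/s/ is the longest suffix that is a licit onset).
Between /a/ (V2) and /e/ (V3): /sj/ is a licit onset in full, so it all attaches to the next syllable.
Between /e/ (V3) and /u/ (V4): /mvtj/ — longest licit onset from the right is /tj/, leaving /mv/ as coda.
Between /u/ (V4) and /u/ (V5): cluster /dj/ — /dj/ is itself a permitted onset, so the whole cluster goes right; preceding coda = ∅.
Putting it together: tek.sa.sjemv.tju.djud.
The third /j/ is in the onset of syllable 5 (/djud/).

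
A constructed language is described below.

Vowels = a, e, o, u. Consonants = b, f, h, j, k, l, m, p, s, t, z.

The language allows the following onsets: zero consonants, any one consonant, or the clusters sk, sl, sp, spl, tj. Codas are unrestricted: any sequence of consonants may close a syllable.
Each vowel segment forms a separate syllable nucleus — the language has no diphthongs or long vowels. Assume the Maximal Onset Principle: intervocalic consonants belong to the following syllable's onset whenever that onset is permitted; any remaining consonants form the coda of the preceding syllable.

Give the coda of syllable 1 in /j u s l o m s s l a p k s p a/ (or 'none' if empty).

Nuclei (vowels): u, o, a, a → 4 syllables.
Between /u/ (V1) and /o/ (V2): cluster /sl/ — /sl/ is itself a permitted onset, so the whole cluster goes right; preceding coda = ∅.
Between /o/ (V2) and /a/ (V3): /mssl/; trying suffixes from longest down, /sl/ is the first permitted one, so coda /ms/ | onset /sl/.
Between /a/ (V3) and /a/ (V4): /pksp/; trying suffixes from longest down, /sp/ is the first permitted one, so coda /pk/ | onset /sp/.
Result: ju.sloms.slapk.spa.
Syllable 1 is /ju/: onset /j/, nucleus /u/, coda ∅.

none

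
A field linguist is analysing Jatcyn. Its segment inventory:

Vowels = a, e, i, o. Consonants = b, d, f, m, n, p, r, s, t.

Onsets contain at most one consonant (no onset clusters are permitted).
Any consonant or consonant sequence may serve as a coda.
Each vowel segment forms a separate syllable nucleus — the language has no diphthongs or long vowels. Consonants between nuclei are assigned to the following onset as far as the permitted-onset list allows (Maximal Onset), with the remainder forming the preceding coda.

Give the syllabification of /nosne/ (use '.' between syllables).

Nuclei (vowels): o, e → 2 syllables.
σ1/σ2 boundary: /sn/ — longest licit onset from the right is /n/, leaving /s/ as coda.

nos.ne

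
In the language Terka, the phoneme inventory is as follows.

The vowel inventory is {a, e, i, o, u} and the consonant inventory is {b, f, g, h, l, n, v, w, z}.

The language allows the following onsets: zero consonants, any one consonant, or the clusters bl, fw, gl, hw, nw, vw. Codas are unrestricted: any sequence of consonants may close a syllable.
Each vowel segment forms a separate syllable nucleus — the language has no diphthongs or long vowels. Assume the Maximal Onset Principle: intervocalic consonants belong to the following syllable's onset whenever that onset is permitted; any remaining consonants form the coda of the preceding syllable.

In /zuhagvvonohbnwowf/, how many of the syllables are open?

Nuclei (vowels): u, a, o, o, o → 5 syllables.
V1 /u/ – V2 /a/: /h/ → onset of the next syllable (single consonants are always licit onsets).
V2 /a/ – V3 /o/: cluster /gvv/ — the longest permitted-onset suffix is /v/; onset = /v/, preceding coda = /gv/.
V3 /o/ – V4 /o/: /n/ → onset of the next syllable (single consonants are always licit onsets).
V4 /o/ – V5 /o/: cluster /hbnw/ — the longest permitted-onset suffix is /nw/; onset = /nw/, preceding coda = /hb/.
Syllabification: zu.hagv.vo.nohb.nwowf.
Classifying each syllable: /zu/ (open), /hagv/ (closed), /vo/ (open), /nohb/ (closed), /nwowf/ (closed).
Open syllables: 2.

2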